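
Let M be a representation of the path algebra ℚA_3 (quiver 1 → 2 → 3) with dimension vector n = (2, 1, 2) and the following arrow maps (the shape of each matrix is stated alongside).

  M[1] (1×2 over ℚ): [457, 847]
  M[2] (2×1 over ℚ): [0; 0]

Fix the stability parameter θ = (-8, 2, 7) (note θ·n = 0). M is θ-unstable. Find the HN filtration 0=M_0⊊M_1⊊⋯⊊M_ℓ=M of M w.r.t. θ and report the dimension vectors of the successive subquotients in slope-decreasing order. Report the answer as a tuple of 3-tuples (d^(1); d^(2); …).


Interval decomposition of M: I[1,1], I[1,2], I[3,3]^2.
HN type (ℓ=3): μ^(1)=7; μ^(2)=2; μ^(3)=-8

((0, 0, 2); (0, 1, 0); (2, 0, 0))


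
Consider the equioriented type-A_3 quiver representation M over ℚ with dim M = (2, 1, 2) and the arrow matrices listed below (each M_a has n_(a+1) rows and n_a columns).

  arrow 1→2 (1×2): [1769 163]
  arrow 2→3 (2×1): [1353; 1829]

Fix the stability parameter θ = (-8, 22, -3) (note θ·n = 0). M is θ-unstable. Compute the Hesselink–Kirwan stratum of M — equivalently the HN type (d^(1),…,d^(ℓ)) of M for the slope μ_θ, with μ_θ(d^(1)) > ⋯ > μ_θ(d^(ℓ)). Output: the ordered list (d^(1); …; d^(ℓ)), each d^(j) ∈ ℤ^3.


Interval decomposition of M: I[1,1], I[1,3], I[3,3].
HN type (ℓ=3): μ^(1)=19/2; μ^(2)=-3; μ^(3)=-8

((0, 1, 1); (0, 0, 1); (2, 0, 0))


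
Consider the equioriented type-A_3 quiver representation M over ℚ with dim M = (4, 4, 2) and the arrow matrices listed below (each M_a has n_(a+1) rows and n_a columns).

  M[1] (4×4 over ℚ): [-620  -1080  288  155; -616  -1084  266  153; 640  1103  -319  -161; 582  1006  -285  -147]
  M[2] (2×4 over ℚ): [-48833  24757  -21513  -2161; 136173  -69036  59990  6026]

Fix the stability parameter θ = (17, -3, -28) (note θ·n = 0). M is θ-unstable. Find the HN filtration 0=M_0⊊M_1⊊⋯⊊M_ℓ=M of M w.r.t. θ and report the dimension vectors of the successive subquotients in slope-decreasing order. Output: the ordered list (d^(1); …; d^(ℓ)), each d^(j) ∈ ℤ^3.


Interval decomposition of M: I[1,1], I[1,2], I[1,3]^2, I[2,2].
HN type (ℓ=4): μ^(1)=17; μ^(2)=7; μ^(3)=-3; μ^(4)=-14/3

((1, 0, 0); (1, 1, 0); (0, 1, 0); (2, 2, 2))


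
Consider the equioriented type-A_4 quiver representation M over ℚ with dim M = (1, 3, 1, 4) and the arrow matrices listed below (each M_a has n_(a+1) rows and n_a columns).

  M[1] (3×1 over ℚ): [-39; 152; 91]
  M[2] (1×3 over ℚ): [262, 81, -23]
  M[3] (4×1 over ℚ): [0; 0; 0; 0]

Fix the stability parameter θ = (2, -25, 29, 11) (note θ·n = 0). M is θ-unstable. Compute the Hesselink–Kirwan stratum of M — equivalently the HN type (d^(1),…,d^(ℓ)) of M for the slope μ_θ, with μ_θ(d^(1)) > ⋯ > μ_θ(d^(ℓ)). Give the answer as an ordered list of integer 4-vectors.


Barcode: M ≅ I[1,3], I[2,2]^2, I[4,4]^4. HN layers by μ_θ (4 steps, strictly decreasing):
  μ^(1)=29; μ^(2)=11; μ^(3)=-23/2; μ^(4)=-25

((0, 0, 1, 0); (0, 0, 0, 4); (1, 1, 0, 0); (0, 2, 0, 0))


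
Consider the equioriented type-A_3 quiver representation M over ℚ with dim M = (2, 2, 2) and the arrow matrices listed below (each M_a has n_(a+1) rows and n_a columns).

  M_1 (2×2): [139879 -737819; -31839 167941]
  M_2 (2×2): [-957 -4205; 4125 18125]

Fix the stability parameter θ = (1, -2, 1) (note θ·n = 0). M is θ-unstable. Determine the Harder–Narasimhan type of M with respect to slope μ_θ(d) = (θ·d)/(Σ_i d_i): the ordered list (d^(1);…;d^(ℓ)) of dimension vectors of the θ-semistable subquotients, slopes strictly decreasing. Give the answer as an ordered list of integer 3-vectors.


Barcode: M ≅ I[1,2], I[1,3], I[3,3]. HN layers by μ_θ (2 steps, strictly decreasing):
  μ^(1)=1; μ^(2)=-1/2

((0, 0, 2); (2, 2, 0))


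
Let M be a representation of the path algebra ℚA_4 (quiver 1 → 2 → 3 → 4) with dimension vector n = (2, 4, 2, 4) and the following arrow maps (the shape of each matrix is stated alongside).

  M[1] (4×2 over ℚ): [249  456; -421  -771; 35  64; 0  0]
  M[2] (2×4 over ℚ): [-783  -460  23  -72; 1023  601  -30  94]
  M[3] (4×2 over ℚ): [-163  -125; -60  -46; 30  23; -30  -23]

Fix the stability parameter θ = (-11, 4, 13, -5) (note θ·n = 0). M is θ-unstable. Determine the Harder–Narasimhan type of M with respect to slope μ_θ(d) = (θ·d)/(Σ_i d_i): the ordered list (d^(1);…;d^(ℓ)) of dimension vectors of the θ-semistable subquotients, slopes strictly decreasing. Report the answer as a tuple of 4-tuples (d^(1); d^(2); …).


Barcode: M ≅ I[1,4]^2, I[2,2]^2, I[4,4]^2. HN layers by μ_θ (3 steps, strictly decreasing):
  μ^(1)=4; μ^(2)=-5; μ^(3)=-11

((0, 4, 2, 2); (0, 0, 0, 2); (2, 0, 0, 0))


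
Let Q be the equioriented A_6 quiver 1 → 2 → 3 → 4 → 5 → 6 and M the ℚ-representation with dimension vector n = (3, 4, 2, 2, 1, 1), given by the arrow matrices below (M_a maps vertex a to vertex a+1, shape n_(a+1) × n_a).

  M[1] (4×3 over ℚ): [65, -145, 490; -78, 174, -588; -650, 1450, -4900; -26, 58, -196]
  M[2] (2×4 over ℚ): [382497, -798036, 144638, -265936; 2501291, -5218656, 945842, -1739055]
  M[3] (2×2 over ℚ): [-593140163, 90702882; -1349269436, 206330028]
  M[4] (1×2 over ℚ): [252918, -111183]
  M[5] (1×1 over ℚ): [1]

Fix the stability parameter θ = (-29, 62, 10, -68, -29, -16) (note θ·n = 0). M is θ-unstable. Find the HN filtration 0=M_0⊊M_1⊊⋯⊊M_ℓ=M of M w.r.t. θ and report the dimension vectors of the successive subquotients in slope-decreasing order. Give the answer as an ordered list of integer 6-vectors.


Barcode: M ≅ I[1,1]^2, I[1,6], I[2,2]^2, I[2,4]. HN layers by μ_θ (4 steps, strictly decreasing):
  μ^(1)=62; μ^(2)=4/3; μ^(3)=-41/5; μ^(4)=-29

((0, 2, 0, 0, 0, 0); (0, 1, 1, 1, 0, 0); (0, 1, 1, 1, 1, 1); (3, 0, 0, 0, 0, 0))


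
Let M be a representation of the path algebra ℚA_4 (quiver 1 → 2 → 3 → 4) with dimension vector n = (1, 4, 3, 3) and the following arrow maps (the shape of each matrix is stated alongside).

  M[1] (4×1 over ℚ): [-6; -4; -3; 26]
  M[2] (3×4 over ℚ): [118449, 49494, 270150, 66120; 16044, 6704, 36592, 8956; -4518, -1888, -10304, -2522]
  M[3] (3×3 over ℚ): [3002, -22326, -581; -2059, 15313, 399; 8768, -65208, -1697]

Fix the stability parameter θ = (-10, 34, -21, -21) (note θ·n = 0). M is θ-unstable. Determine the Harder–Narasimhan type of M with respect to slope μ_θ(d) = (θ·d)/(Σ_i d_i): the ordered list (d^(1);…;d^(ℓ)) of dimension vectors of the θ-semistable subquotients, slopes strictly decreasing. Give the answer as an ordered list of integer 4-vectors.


Via rank(M_{q-1}∘⋯∘M_p): M ≅ I[1,2], I[2,2], I[2,4]^2, I[3,3], I[4,4].
μ_θ-semistable layers: μ^(1)=34; μ^(2)=-8/3; μ^(3)=-10; μ^(4)=-21

((0, 2, 0, 0); (0, 2, 2, 2); (1, 0, 0, 0); (0, 0, 1, 1))


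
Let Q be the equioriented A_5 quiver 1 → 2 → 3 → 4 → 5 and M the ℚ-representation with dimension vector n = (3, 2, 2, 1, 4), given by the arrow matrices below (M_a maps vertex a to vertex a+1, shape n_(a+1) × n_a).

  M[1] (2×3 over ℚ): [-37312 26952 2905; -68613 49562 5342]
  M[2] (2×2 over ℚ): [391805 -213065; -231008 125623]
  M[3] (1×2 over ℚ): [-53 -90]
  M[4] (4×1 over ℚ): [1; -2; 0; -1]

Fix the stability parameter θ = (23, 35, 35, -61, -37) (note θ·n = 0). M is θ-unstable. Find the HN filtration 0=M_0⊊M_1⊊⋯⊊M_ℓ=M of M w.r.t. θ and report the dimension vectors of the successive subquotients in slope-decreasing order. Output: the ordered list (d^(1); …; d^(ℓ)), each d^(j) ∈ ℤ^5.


Interval decomposition of M: I[1,1], I[1,3], I[1,5], I[5,5]^3.
HN type (ℓ=4): μ^(1)=35; μ^(2)=23; μ^(3)=-1; μ^(4)=-37

((0, 1, 1, 0, 0); (2, 0, 0, 0, 0); (1, 1, 1, 1, 1); (0, 0, 0, 0, 3))


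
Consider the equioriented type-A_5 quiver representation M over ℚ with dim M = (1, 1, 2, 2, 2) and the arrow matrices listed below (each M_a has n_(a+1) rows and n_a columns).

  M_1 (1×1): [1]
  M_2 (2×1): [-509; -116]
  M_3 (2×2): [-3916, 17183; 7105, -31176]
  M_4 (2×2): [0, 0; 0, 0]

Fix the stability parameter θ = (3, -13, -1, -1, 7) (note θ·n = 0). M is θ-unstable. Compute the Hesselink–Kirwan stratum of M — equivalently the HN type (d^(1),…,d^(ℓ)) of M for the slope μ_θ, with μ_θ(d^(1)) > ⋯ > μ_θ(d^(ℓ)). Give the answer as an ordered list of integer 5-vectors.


Via rank(M_{q-1}∘⋯∘M_p): M ≅ I[1,4], I[3,4], I[5,5]^2.
μ_θ-semistable layers: μ^(1)=7; μ^(2)=-1; μ^(3)=-5

((0, 0, 0, 0, 2); (0, 0, 2, 2, 0); (1, 1, 0, 0, 0))


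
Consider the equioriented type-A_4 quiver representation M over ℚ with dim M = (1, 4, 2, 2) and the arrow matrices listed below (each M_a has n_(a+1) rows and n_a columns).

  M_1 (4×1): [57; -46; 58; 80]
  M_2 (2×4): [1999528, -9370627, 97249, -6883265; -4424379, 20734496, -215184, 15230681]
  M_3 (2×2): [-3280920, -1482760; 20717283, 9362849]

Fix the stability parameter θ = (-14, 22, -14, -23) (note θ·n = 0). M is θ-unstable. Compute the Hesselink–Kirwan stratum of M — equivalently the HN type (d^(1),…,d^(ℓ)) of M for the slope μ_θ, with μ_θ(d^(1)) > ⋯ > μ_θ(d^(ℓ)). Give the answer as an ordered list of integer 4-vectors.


Barcode: M ≅ I[1,4], I[2,2]^2, I[2,3], I[4,4]. HN layers by μ_θ (5 steps, strictly decreasing):
  μ^(1)=22; μ^(2)=4; μ^(3)=-5; μ^(4)=-14; μ^(5)=-23

((0, 2, 0, 0); (0, 1, 1, 0); (0, 1, 1, 1); (1, 0, 0, 0); (0, 0, 0, 1))


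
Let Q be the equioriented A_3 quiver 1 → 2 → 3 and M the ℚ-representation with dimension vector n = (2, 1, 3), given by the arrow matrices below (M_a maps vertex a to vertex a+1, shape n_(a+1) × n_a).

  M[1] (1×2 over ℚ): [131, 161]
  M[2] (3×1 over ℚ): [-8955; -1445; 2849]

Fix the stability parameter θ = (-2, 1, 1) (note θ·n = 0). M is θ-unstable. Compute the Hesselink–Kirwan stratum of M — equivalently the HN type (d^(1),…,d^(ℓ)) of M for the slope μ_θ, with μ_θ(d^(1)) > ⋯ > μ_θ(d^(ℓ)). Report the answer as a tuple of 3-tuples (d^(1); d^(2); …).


Interval decomposition of M: I[1,1], I[1,3], I[3,3]^2.
HN type (ℓ=2): μ^(1)=1; μ^(2)=-2

((0, 1, 3); (2, 0, 0))


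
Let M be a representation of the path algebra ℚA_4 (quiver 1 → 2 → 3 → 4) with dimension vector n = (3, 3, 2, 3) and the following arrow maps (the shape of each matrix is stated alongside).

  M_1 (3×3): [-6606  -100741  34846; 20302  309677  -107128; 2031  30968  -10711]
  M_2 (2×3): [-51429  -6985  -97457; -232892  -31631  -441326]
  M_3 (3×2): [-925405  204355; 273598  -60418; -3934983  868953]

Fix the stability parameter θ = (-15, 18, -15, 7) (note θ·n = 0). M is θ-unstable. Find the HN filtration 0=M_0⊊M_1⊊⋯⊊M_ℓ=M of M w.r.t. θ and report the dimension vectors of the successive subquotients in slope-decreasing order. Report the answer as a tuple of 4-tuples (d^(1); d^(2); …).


Barcode: M ≅ I[1,2], I[1,3], I[1,4], I[4,4]^2. HN layers by μ_θ (4 steps, strictly decreasing):
  μ^(1)=18; μ^(2)=7; μ^(3)=3/2; μ^(4)=-15

((0, 1, 0, 0); (0, 0, 0, 3); (0, 2, 2, 0); (3, 0, 0, 0))


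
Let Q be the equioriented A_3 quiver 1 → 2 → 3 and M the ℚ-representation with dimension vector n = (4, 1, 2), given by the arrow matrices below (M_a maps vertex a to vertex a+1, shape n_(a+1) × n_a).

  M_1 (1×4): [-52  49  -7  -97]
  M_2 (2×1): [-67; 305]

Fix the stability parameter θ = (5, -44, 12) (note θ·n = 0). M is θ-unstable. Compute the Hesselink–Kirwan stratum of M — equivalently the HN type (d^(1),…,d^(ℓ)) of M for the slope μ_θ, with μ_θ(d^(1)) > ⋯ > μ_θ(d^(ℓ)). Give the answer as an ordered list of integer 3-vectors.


Barcode: M ≅ I[1,1]^3, I[1,3], I[3,3]. HN layers by μ_θ (3 steps, strictly decreasing):
  μ^(1)=12; μ^(2)=5; μ^(3)=-39/2

((0, 0, 2); (3, 0, 0); (1, 1, 0))


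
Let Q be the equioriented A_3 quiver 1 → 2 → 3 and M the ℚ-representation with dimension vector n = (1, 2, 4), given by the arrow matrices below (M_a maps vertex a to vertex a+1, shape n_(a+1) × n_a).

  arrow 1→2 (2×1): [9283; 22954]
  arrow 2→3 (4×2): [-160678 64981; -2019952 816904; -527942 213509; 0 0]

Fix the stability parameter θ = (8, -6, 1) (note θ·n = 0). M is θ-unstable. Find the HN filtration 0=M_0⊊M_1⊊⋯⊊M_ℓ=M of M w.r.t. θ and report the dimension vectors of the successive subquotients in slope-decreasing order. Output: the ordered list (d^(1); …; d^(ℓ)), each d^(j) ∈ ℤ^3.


Interval decomposition of M: I[1,2], I[2,3], I[3,3]^3.
HN type (ℓ=2): μ^(1)=1; μ^(2)=-6

((1, 1, 4); (0, 1, 0))


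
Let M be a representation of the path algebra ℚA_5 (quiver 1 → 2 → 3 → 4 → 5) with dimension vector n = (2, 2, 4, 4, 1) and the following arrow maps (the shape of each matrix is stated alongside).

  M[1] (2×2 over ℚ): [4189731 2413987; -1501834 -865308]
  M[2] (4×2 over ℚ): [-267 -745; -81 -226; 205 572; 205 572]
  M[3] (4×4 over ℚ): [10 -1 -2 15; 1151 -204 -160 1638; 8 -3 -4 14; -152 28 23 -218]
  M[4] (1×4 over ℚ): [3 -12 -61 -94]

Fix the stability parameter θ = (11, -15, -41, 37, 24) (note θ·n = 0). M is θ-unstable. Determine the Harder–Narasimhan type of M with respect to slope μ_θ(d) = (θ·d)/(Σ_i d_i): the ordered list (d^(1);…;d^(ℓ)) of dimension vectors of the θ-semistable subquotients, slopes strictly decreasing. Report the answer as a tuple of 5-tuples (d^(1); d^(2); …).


Interval decomposition of M: I[1,4], I[1,5], I[3,4]^2.
HN type (ℓ=4): μ^(1)=37; μ^(2)=61/2; μ^(3)=-15; μ^(4)=-41

((0, 0, 0, 3, 0); (0, 0, 0, 1, 1); (2, 2, 2, 0, 0); (0, 0, 2, 0, 0))


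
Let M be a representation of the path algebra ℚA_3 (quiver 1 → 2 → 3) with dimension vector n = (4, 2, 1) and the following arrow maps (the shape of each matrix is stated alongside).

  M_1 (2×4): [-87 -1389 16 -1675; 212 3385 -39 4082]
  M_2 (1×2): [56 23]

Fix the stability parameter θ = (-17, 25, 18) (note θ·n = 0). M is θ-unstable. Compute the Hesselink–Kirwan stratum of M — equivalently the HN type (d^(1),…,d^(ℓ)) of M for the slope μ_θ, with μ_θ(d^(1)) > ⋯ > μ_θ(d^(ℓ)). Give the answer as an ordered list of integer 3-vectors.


Barcode: M ≅ I[1,1]^2, I[1,2], I[1,3]. HN layers by μ_θ (3 steps, strictly decreasing):
  μ^(1)=25; μ^(2)=43/2; μ^(3)=-17

((0, 1, 0); (0, 1, 1); (4, 0, 0))


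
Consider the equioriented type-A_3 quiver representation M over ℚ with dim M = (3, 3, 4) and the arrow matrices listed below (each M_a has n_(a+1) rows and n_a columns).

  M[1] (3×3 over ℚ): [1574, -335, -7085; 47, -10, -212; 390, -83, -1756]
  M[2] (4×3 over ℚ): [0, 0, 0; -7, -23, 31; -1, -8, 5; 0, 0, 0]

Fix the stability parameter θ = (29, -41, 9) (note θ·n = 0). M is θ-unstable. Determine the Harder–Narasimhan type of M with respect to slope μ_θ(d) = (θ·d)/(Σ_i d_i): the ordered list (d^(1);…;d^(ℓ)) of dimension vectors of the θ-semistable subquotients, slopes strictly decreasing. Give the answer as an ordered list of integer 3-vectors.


Barcode: M ≅ I[1,2], I[1,3]^2, I[3,3]^2. HN layers by μ_θ (2 steps, strictly decreasing):
  μ^(1)=9; μ^(2)=-6

((0, 0, 4); (3, 3, 0))


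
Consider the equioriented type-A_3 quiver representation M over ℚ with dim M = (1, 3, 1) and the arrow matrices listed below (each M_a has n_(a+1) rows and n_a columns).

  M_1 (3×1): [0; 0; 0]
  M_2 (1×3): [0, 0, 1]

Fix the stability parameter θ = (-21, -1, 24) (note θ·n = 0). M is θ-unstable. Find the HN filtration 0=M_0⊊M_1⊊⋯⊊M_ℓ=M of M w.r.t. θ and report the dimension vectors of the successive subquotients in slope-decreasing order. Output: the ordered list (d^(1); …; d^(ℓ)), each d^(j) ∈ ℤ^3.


Interval decomposition of M: I[1,1], I[2,2]^2, I[2,3].
HN type (ℓ=3): μ^(1)=24; μ^(2)=-1; μ^(3)=-21

((0, 0, 1); (0, 3, 0); (1, 0, 0))


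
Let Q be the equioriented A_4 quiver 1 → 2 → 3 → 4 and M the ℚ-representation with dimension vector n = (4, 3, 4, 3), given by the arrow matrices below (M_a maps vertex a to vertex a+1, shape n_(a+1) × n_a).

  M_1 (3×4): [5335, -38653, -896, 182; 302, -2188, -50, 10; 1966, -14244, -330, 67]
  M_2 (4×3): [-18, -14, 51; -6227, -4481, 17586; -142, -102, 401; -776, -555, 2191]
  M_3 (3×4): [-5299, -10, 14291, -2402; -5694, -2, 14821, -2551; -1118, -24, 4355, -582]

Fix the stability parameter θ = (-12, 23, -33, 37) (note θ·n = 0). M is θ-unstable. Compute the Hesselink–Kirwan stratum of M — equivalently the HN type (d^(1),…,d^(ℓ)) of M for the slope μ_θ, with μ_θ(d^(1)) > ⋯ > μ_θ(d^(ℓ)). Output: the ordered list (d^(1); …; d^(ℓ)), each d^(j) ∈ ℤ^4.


Barcode: M ≅ I[1,1], I[1,4]^3, I[3,3]. HN layers by μ_θ (4 steps, strictly decreasing):
  μ^(1)=37; μ^(2)=-5; μ^(3)=-12; μ^(4)=-33

((0, 0, 0, 3); (0, 3, 3, 0); (4, 0, 0, 0); (0, 0, 1, 0))


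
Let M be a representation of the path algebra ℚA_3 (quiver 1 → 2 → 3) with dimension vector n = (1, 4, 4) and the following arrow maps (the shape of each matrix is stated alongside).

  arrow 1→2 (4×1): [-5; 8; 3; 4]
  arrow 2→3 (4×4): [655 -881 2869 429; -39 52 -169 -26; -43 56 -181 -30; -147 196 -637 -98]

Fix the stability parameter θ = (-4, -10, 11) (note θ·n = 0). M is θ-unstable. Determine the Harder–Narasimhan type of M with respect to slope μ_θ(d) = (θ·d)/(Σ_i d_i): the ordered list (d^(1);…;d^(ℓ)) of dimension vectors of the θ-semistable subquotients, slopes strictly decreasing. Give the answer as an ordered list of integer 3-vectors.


Barcode: M ≅ I[1,2], I[2,2], I[2,3]^2, I[3,3]^2. HN layers by μ_θ (3 steps, strictly decreasing):
  μ^(1)=11; μ^(2)=-7; μ^(3)=-10

((0, 0, 4); (1, 1, 0); (0, 3, 0))


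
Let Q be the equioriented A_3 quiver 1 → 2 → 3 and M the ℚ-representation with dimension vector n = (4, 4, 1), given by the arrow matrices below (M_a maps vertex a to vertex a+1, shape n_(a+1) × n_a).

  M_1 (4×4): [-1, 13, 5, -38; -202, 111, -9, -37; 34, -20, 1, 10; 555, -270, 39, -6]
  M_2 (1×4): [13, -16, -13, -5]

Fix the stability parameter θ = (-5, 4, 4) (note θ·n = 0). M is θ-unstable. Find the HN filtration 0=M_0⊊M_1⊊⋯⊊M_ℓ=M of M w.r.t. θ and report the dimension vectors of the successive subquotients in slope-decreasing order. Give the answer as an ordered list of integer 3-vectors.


Barcode: M ≅ I[1,2]^3, I[1,3]. HN layers by μ_θ (2 steps, strictly decreasing):
  μ^(1)=4; μ^(2)=-5

((0, 4, 1); (4, 0, 0))


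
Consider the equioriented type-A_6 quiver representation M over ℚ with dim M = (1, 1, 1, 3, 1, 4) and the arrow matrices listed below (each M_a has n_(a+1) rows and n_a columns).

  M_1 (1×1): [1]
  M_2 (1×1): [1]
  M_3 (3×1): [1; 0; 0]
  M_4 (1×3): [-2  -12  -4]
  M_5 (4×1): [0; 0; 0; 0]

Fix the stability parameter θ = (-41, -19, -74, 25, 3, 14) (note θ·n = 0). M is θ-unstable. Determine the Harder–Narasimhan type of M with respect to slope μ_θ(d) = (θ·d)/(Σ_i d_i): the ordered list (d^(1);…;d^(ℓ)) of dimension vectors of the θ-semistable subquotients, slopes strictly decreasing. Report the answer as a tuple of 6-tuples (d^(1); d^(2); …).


Barcode: M ≅ I[1,5], I[4,4]^2, I[6,6]^4. HN layers by μ_θ (3 steps, strictly decreasing):
  μ^(1)=25; μ^(2)=14; μ^(3)=-134/3

((0, 0, 0, 2, 0, 0); (0, 0, 0, 1, 1, 4); (1, 1, 1, 0, 0, 0))


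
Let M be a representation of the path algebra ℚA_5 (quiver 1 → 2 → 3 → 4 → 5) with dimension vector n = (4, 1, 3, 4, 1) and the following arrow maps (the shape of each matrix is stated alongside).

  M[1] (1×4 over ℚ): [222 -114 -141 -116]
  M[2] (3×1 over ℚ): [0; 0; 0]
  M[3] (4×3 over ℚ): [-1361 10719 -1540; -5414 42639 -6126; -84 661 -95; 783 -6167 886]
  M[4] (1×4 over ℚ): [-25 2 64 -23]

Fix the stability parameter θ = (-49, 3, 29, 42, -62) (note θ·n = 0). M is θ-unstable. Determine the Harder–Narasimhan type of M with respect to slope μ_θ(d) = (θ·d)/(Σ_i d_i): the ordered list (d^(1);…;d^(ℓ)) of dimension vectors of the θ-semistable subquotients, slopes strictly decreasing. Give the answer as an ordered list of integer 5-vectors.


Barcode: M ≅ I[1,1]^3, I[1,2], I[3,4]^2, I[3,5], I[4,4]. HN layers by μ_θ (4 steps, strictly decreasing):
  μ^(1)=42; μ^(2)=29; μ^(3)=3; μ^(4)=-49

((0, 0, 0, 3, 0); (0, 0, 2, 0, 0); (0, 1, 1, 1, 1); (4, 0, 0, 0, 0))


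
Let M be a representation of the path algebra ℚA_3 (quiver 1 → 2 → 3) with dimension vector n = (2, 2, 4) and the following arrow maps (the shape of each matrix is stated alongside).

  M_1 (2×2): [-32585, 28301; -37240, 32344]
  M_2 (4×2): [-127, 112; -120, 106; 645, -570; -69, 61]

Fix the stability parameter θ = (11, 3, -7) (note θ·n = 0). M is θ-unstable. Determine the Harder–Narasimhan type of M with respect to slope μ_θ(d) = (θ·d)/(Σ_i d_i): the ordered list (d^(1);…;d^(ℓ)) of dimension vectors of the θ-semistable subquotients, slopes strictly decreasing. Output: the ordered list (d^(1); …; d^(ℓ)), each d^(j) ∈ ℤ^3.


Barcode: M ≅ I[1,1], I[1,3], I[2,3], I[3,3]^2. HN layers by μ_θ (4 steps, strictly decreasing):
  μ^(1)=11; μ^(2)=7/3; μ^(3)=-2; μ^(4)=-7

((1, 0, 0); (1, 1, 1); (0, 1, 1); (0, 0, 2))


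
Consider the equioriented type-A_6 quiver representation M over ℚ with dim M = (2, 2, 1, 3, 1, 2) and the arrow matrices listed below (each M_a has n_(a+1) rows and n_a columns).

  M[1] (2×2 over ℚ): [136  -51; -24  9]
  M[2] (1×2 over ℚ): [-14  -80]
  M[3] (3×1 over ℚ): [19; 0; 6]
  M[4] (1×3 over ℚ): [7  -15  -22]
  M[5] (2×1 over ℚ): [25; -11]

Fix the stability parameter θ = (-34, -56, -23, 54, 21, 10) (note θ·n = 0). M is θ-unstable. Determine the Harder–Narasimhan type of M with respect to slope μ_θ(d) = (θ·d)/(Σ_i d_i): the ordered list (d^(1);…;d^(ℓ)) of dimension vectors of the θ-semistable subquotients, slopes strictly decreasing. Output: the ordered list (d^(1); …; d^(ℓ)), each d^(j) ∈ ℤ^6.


Via rank(M_{q-1}∘⋯∘M_p): M ≅ I[1,1], I[1,6], I[2,2], I[4,4]^2, I[6,6].
μ_θ-semistable layers: μ^(1)=54; μ^(2)=85/3; μ^(3)=10; μ^(4)=-23; μ^(5)=-34; μ^(6)=-45; μ^(7)=-56

((0, 0, 0, 2, 0, 0); (0, 0, 0, 1, 1, 1); (0, 0, 0, 0, 0, 1); (0, 0, 1, 0, 0, 0); (1, 0, 0, 0, 0, 0); (1, 1, 0, 0, 0, 0); (0, 1, 0, 0, 0, 0))


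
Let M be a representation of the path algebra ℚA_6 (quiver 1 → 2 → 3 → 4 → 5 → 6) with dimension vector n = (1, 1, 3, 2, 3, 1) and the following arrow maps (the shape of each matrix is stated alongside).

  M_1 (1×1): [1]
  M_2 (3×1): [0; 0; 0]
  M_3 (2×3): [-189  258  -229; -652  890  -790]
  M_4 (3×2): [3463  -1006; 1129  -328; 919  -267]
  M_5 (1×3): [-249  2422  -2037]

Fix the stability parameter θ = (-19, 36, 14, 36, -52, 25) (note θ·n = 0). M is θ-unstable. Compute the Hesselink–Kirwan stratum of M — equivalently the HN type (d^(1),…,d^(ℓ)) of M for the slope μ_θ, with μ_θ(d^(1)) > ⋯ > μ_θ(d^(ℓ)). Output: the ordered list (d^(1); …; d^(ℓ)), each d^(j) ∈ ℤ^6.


Interval decomposition of M: I[1,2], I[3,3], I[3,5], I[3,6], I[5,5].
HN type (ℓ=6): μ^(1)=36; μ^(2)=25; μ^(3)=14; μ^(4)=-2/3; μ^(5)=-19; μ^(6)=-52

((0, 1, 0, 0, 0, 0); (0, 0, 0, 0, 0, 1); (0, 0, 1, 0, 0, 0); (0, 0, 2, 2, 2, 0); (1, 0, 0, 0, 0, 0); (0, 0, 0, 0, 1, 0))


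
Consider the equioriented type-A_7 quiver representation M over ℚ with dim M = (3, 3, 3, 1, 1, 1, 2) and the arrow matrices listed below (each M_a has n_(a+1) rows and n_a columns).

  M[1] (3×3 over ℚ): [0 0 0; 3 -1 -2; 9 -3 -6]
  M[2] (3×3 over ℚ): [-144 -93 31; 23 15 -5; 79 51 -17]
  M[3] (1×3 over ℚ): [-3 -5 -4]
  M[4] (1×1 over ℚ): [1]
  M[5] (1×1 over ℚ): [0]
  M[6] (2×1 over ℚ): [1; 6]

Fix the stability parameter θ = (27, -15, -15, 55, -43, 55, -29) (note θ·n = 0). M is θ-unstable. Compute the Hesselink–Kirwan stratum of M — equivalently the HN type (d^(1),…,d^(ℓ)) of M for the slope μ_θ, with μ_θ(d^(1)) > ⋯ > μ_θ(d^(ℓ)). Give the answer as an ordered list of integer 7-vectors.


Via rank(M_{q-1}∘⋯∘M_p): M ≅ I[1,1]^2, I[1,2], I[2,3], I[2,5], I[3,3], I[6,7], I[7,7].
μ_θ-semistable layers: μ^(1)=27; μ^(2)=13; μ^(3)=6; μ^(4)=-15; μ^(5)=-29

((2, 0, 0, 0, 0, 0, 0); (0, 0, 0, 0, 0, 1, 1); (1, 1, 0, 1, 1, 0, 0); (0, 2, 3, 0, 0, 0, 0); (0, 0, 0, 0, 0, 0, 1))


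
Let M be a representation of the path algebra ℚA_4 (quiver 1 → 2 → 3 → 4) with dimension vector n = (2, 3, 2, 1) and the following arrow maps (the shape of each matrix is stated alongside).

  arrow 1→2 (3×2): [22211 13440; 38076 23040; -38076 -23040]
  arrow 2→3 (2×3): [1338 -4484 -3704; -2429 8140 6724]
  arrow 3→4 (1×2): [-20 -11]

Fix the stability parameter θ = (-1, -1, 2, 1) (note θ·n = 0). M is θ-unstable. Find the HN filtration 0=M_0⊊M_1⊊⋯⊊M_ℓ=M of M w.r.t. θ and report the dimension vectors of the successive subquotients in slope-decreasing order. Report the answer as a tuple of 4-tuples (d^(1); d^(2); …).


Barcode: M ≅ I[1,1], I[1,4], I[2,2], I[2,3]. HN layers by μ_θ (3 steps, strictly decreasing):
  μ^(1)=2; μ^(2)=3/2; μ^(3)=-1

((0, 0, 1, 0); (0, 0, 1, 1); (2, 3, 0, 0))


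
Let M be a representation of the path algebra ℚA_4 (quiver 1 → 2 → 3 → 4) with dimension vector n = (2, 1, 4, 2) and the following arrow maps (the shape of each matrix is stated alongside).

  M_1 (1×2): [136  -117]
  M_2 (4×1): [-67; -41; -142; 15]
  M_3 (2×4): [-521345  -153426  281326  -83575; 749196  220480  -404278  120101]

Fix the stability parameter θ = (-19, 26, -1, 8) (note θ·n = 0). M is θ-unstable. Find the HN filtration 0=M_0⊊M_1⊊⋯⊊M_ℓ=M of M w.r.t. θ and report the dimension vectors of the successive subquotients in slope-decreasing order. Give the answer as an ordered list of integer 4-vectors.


Interval decomposition of M: I[1,1], I[1,4], I[3,3]^2, I[3,4].
HN type (ℓ=4): μ^(1)=11; μ^(2)=8; μ^(3)=-1; μ^(4)=-19

((0, 1, 1, 1); (0, 0, 0, 1); (0, 0, 3, 0); (2, 0, 0, 0))


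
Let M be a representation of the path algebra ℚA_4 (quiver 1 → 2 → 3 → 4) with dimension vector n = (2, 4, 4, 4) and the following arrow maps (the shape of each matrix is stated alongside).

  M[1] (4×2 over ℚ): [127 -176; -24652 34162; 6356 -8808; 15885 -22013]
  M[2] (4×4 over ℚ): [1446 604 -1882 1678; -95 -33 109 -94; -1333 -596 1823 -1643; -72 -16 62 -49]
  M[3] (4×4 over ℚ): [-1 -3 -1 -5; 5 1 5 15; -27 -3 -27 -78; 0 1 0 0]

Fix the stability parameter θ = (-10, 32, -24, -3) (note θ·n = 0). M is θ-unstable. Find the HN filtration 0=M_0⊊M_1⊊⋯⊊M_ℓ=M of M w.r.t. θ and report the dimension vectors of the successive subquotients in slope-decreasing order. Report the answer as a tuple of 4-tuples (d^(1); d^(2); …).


Barcode: M ≅ I[1,4]^2, I[2,3], I[2,4], I[4,4]. HN layers by μ_θ (4 steps, strictly decreasing):
  μ^(1)=4; μ^(2)=5/3; μ^(3)=-3; μ^(4)=-10

((0, 1, 1, 0); (0, 3, 3, 3); (0, 0, 0, 1); (2, 0, 0, 0))


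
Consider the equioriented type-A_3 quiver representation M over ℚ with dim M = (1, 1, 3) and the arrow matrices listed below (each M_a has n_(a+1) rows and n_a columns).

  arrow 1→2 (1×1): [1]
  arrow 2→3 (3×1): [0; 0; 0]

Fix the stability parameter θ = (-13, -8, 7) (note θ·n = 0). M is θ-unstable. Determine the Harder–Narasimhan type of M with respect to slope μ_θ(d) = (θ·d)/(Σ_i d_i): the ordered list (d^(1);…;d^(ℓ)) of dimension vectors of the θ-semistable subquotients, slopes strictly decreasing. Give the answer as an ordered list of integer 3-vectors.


Barcode: M ≅ I[1,2], I[3,3]^3. HN layers by μ_θ (3 steps, strictly decreasing):
  μ^(1)=7; μ^(2)=-8; μ^(3)=-13

((0, 0, 3); (0, 1, 0); (1, 0, 0))


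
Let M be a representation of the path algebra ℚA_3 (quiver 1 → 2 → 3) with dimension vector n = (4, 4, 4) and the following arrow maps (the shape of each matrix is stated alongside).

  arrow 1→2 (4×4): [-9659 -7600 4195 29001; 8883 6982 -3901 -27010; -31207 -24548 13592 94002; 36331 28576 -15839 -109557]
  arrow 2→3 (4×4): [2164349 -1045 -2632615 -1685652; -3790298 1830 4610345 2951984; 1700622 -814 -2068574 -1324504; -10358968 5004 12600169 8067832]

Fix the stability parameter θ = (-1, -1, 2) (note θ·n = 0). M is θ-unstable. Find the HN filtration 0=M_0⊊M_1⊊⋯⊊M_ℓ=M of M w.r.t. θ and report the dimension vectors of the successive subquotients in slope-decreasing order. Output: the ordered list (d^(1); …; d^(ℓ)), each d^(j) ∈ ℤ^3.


Via rank(M_{q-1}∘⋯∘M_p): M ≅ I[1,1], I[1,2], I[1,3]^2, I[2,2], I[3,3]^2.
μ_θ-semistable layers: μ^(1)=2; μ^(2)=-1

((0, 0, 4); (4, 4, 0))


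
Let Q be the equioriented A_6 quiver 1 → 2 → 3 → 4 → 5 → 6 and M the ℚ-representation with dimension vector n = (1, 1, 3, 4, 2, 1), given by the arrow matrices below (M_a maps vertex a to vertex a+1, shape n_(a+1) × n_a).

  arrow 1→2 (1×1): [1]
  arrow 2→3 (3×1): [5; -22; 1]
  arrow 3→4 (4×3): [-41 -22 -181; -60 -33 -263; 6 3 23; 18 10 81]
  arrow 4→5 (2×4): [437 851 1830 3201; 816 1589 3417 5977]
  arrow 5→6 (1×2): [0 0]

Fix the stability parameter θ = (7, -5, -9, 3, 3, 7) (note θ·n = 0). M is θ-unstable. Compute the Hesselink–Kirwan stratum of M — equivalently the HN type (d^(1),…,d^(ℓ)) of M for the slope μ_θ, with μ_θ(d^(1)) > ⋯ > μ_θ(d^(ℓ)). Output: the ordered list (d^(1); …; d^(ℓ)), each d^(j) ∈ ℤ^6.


Via rank(M_{q-1}∘⋯∘M_p): M ≅ I[1,5], I[3,4], I[3,5], I[4,4], I[6,6].
μ_θ-semistable layers: μ^(1)=7; μ^(2)=3; μ^(3)=-7/3; μ^(4)=-9

((0, 0, 0, 0, 0, 1); (0, 0, 0, 4, 2, 0); (1, 1, 1, 0, 0, 0); (0, 0, 2, 0, 0, 0))


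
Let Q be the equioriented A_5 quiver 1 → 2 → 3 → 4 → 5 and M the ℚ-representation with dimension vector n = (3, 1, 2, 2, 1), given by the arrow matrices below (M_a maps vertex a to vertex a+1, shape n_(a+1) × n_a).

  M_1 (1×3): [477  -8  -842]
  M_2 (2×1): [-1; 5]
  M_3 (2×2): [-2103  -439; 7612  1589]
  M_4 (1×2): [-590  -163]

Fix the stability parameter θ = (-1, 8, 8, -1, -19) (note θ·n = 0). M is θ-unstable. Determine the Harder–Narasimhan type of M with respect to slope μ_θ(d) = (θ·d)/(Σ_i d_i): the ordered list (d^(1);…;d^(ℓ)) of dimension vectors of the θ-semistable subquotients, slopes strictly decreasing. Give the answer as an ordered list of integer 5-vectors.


Via rank(M_{q-1}∘⋯∘M_p): M ≅ I[1,1]^2, I[1,5], I[3,4].
μ_θ-semistable layers: μ^(1)=7/2; μ^(2)=-1

((0, 0, 1, 1, 0); (3, 1, 1, 1, 1))


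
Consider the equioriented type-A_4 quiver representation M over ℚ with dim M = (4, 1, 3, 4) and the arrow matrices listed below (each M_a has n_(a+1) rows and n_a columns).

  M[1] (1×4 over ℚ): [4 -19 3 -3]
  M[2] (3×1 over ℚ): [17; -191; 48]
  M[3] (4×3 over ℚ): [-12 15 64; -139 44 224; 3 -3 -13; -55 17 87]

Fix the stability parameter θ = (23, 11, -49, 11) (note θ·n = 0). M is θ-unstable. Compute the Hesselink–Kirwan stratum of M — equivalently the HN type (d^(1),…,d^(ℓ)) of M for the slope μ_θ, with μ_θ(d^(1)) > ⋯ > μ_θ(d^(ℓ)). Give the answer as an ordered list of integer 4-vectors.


Via rank(M_{q-1}∘⋯∘M_p): M ≅ I[1,1]^3, I[1,4], I[3,4]^2, I[4,4].
μ_θ-semistable layers: μ^(1)=23; μ^(2)=11; μ^(3)=-5; μ^(4)=-49

((3, 0, 0, 0); (0, 0, 0, 4); (1, 1, 1, 0); (0, 0, 2, 0))


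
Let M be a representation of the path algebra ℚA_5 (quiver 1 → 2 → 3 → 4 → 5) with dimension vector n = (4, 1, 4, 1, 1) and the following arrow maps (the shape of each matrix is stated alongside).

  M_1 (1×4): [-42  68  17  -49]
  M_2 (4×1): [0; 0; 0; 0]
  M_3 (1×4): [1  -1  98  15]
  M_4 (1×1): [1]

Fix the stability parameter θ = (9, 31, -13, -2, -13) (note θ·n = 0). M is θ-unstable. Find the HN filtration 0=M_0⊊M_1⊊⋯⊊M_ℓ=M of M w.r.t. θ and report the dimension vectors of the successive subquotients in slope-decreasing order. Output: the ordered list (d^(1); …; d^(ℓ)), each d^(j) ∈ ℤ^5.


Interval decomposition of M: I[1,1]^3, I[1,2], I[3,3]^3, I[3,5].
HN type (ℓ=4): μ^(1)=31; μ^(2)=9; μ^(3)=-15/2; μ^(4)=-13

((0, 1, 0, 0, 0); (4, 0, 0, 0, 0); (0, 0, 0, 1, 1); (0, 0, 4, 0, 0))


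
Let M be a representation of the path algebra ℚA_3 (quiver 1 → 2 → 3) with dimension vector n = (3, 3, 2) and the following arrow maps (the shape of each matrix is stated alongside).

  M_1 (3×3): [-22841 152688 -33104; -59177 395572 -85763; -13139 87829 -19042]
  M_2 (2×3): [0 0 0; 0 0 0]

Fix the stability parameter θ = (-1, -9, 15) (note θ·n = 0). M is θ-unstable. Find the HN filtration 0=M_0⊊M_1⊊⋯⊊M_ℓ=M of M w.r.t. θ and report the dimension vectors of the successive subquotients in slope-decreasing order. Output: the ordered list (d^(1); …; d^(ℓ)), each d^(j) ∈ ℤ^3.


Via rank(M_{q-1}∘⋯∘M_p): M ≅ I[1,2]^3, I[3,3]^2.
μ_θ-semistable layers: μ^(1)=15; μ^(2)=-5

((0, 0, 2); (3, 3, 0))


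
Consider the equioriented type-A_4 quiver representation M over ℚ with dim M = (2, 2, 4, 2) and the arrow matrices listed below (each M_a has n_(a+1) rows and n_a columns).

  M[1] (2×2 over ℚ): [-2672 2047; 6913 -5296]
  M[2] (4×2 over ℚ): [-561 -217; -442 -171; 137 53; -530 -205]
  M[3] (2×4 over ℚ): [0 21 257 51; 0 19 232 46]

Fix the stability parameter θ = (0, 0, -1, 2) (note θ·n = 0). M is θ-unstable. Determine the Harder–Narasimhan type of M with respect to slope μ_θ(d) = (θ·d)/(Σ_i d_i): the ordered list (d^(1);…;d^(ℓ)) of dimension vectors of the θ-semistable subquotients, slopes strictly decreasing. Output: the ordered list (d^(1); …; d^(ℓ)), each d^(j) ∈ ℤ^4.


Barcode: M ≅ I[1,4]^2, I[3,3]^2. HN layers by μ_θ (3 steps, strictly decreasing):
  μ^(1)=2; μ^(2)=-1/3; μ^(3)=-1

((0, 0, 0, 2); (2, 2, 2, 0); (0, 0, 2, 0))


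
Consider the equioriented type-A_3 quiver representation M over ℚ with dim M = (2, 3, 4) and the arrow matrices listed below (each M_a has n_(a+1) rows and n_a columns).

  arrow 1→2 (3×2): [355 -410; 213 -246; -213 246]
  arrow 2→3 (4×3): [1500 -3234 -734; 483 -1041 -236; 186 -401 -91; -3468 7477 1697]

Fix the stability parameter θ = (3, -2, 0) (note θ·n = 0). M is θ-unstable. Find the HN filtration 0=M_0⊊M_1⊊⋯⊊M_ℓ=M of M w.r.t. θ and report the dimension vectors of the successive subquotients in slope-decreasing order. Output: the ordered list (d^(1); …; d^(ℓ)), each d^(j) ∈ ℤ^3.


Interval decomposition of M: I[1,1], I[1,2], I[2,3]^2, I[3,3]^2.
HN type (ℓ=4): μ^(1)=3; μ^(2)=1/2; μ^(3)=0; μ^(4)=-2

((1, 0, 0); (1, 1, 0); (0, 0, 4); (0, 2, 0))


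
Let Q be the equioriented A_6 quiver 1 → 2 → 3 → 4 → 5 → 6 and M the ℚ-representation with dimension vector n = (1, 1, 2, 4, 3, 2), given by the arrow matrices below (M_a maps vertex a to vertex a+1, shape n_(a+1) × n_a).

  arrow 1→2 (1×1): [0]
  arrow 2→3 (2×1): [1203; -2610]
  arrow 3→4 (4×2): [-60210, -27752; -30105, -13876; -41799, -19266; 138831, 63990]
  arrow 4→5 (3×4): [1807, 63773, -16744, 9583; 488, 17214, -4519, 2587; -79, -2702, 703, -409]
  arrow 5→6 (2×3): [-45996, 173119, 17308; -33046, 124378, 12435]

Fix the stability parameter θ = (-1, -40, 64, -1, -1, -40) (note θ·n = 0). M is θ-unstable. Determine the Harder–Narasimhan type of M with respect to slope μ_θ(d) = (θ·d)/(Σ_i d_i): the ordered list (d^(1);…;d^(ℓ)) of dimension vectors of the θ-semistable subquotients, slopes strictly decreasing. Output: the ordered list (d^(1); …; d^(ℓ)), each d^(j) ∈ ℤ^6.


Barcode: M ≅ I[1,1], I[2,5], I[3,4], I[4,6]^2. HN layers by μ_θ (5 steps, strictly decreasing):
  μ^(1)=63/2; μ^(2)=62/3; μ^(3)=-1; μ^(4)=-14; μ^(5)=-40

((0, 0, 1, 1, 0, 0); (0, 0, 1, 1, 1, 0); (1, 0, 0, 0, 0, 0); (0, 0, 0, 2, 2, 2); (0, 1, 0, 0, 0, 0))


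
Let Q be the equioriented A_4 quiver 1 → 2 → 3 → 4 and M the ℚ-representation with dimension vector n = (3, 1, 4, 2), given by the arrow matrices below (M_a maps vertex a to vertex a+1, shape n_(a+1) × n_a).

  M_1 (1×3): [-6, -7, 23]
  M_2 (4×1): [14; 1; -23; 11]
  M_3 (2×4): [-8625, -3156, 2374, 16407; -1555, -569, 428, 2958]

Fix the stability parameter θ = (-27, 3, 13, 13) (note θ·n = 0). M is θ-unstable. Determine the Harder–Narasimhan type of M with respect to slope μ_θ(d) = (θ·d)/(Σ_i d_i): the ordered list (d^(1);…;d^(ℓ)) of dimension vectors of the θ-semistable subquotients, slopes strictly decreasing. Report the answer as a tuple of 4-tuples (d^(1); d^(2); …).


Via rank(M_{q-1}∘⋯∘M_p): M ≅ I[1,1]^2, I[1,4], I[3,3]^2, I[3,4].
μ_θ-semistable layers: μ^(1)=13; μ^(2)=3; μ^(3)=-27

((0, 0, 4, 2); (0, 1, 0, 0); (3, 0, 0, 0))


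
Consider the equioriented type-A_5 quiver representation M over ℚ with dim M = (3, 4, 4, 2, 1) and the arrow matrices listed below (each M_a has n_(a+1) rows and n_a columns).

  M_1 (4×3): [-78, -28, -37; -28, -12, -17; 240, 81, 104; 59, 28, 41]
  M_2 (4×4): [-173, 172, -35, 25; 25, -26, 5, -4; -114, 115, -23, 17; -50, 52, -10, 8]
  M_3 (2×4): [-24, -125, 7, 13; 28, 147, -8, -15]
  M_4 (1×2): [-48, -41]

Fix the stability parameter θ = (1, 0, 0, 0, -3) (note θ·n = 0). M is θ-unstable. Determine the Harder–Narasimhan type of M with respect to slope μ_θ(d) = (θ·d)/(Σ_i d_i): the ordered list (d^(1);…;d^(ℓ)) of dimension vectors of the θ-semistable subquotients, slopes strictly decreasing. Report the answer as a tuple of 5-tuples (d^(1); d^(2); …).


Barcode: M ≅ I[1,2], I[1,4], I[1,5], I[2,3], I[3,3]. HN layers by μ_θ (4 steps, strictly decreasing):
  μ^(1)=1/2; μ^(2)=1/4; μ^(3)=0; μ^(4)=-2/5

((1, 1, 0, 0, 0); (1, 1, 1, 1, 0); (0, 1, 2, 0, 0); (1, 1, 1, 1, 1))


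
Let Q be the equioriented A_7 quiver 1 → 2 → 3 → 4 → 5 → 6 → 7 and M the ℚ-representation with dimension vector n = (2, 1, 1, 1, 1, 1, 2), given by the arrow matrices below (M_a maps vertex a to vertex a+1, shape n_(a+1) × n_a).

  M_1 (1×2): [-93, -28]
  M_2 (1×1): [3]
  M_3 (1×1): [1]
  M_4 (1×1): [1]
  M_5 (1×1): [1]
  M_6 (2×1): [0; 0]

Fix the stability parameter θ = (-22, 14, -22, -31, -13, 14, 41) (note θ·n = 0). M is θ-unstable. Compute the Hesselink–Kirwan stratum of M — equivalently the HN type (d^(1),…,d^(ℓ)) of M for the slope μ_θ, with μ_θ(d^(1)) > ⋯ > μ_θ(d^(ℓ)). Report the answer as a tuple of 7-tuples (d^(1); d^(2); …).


Interval decomposition of M: I[1,1], I[1,6], I[7,7]^2.
HN type (ℓ=4): μ^(1)=41; μ^(2)=14; μ^(3)=-13; μ^(4)=-22

((0, 0, 0, 0, 0, 0, 2); (0, 0, 0, 0, 0, 1, 0); (0, 1, 1, 1, 1, 0, 0); (2, 0, 0, 0, 0, 0, 0))


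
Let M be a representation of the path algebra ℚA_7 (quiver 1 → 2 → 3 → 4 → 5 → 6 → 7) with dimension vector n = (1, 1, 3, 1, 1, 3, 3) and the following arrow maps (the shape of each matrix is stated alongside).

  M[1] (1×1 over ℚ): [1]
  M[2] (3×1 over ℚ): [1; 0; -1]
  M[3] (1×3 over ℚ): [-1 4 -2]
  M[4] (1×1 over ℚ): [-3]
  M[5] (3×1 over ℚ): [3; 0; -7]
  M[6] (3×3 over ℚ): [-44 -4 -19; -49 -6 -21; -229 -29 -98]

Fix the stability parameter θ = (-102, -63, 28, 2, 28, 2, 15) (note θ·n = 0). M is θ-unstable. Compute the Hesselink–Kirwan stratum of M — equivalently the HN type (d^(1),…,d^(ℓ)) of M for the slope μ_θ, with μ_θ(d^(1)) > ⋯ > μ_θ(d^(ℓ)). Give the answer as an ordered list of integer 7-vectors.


Via rank(M_{q-1}∘⋯∘M_p): M ≅ I[1,7], I[3,3]^2, I[6,7]^2.
μ_θ-semistable layers: μ^(1)=28; μ^(2)=15; μ^(3)=2; μ^(4)=-63; μ^(5)=-102

((0, 0, 2, 0, 0, 0, 0); (0, 0, 1, 1, 1, 1, 3); (0, 0, 0, 0, 0, 2, 0); (0, 1, 0, 0, 0, 0, 0); (1, 0, 0, 0, 0, 0, 0))


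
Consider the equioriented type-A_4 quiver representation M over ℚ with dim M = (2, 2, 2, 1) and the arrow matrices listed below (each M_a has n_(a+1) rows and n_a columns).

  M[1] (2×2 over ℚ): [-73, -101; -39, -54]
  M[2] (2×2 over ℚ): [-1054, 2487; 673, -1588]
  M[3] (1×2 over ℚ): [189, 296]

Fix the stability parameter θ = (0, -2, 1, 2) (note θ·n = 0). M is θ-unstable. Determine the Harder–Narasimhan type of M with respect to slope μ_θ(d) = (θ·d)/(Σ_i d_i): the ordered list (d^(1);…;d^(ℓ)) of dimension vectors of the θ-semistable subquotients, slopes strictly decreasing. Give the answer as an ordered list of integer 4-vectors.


Interval decomposition of M: I[1,3], I[1,4].
HN type (ℓ=3): μ^(1)=2; μ^(2)=1; μ^(3)=-1

((0, 0, 0, 1); (0, 0, 2, 0); (2, 2, 0, 0))
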